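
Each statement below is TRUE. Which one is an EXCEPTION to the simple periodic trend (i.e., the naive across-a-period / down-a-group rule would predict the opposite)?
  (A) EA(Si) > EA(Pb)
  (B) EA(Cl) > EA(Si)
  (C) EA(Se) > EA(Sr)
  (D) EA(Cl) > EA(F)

The general trend: electron affinity increases across a period and decreases down a group.
(A) Si (period 3, group 14) vs Pb (period 6, group 14): the stated order agrees with the simple trend.
(B) Cl (period 3, group 17) vs Si (period 3, group 14): the stated order agrees with the simple trend.
(C) Se (period 4, group 16) vs Sr (period 5, group 2): the stated order agrees with the simple trend.
(D) Cl (period 3, group 17) vs F (period 2, group 17): the stated order contradicts the simple trend.
The exception is (D): F's small 2p subshell makes the incoming electron feel strong e⁻–e⁻ repulsion, so Cl actually releases more energy on gaining an electron.

(D)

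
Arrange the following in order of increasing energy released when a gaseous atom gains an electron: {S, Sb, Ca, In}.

S is in period 3, group 16; Ca is in period 4, group 2; In is in period 5, group 13; Sb is in period 5, group 15.
Atoms with high Z_eff and room in the valence shell (especially the halogens) have the most exothermic electron affinities.
Here both period and group differ, so the two effects have to be weighed against each other.
In > Ca: period and group pull opposite ways; the across-period shift dominates (29 vs 2 kJ/mol).
Sb > In: both are in period 5; the period trend gives Sb the larger value.
S > Sb: both effects reinforce here, so S is clearly the higher of the two.
For reference (kJ/mol): S 200, Ca 2, In 29, Sb 103.
So from lowest to highest: Ca < In < Sb < S.

Ca, In, Sb, S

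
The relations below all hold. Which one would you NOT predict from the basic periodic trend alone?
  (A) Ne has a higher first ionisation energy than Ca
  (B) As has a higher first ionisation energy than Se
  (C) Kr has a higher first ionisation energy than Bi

The general trend: first ionisation energy increases across a period and decreases down a group.
(A) Ne (period 2, group 18) vs Ca (period 4, group 2): the stated order agrees with the simple trend.
(B) As (period 4, group 15) vs Se (period 4, group 16): the stated order contradicts the simple trend.
(C) Kr (period 4, group 18) vs Bi (period 6, group 15): the stated order agrees with the simple trend.
The exception is (B): Se (4p⁴) ionizes more easily than half-filled As (4p³).

(B)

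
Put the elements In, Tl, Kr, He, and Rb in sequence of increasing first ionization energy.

Rb < In < Tl < Kr < He

He is in period 1, group 18; Kr is in period 4, group 18; Rb is in period 5, group 1; In is in period 5, group 13; Tl is in period 6, group 13.
Across a period the outer electron is held more tightly (higher IE₁); down a group it sits in a higher shell, more shielded, and comes off more easily.
Neither a single period nor a single group — weigh both effects.
In > Rb: both are in period 5; the period trend gives In the larger value.
Tl > In: this pair runs against the simple trend — see the exception note.
Kr > Tl: relative to Tl, both the across-period and down-group shifts push Kr's first ionization energy up.
He > Kr: He sits above Kr in group 18, so the down-group effect alone puts He higher.
Note the exception: Tl has a higher first ionization energy than In, contrary to the simple trend — relativistic 6s stabilisation and poor 4f/5d shielding distort the trend for the heavy p-block elements.
Approximate values (kJ/mol): He 2372, Kr 1351, Rb 403, In 558, Tl 589.
So from lowest to highest: Rb < In < Tl < Kr < He.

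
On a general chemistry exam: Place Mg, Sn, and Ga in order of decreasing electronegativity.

Mg is in period 3, group 2; Ga is in period 4, group 13; Sn is in period 5, group 14.
EN rises left→right (higher Z_eff, smaller atoms) and falls top→bottom (larger, more shielded atoms).
A diagonal step moves right (one effect) and down (the opposite effect) at once.
Ga > Mg: the two effects oppose for this pair; the across-period effect wins (1.81 vs 1.31).
Sn > Ga: period and group pull opposite ways; the across-period shift dominates (1.96 vs 1.81).
Tabulated electronegativity (Pauling): Mg 1.31, Ga 1.81, Sn 1.96.
So from highest to lowest: Sn > Ga > Mg.

Sn, Ga, Mg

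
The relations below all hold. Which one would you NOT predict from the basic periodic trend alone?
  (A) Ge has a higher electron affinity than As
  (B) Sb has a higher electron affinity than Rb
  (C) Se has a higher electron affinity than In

The general trend: electron affinity increases across a period and decreases down a group.
(A) Ge (period 4, group 14) vs As (period 4, group 15): the stated order contradicts the simple trend.
(B) Sb (period 5, group 15) vs Rb (period 5, group 1): the stated order agrees with the simple trend.
(C) Se (period 4, group 16) vs In (period 5, group 13): the stated order agrees with the simple trend.
The exception is (A): adding an electron to As's half-filled 4p³ is unfavourable, so Ge (4p²) has the more exothermic EA.

(A)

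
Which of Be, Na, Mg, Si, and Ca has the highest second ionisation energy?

Na

Consider each +1 ion: Be⁺ still has 1 valence electron; Na⁺ is the bare [Ne] core; Mg⁺ still has 1 valence electron; Si⁺ still has 3 valence electrons; Ca⁺ still has 1 valence electron.
Core electrons are held far more tightly than valence electrons, so Na tops the IE_2 order.
Valence configurations: Be⁺ [He]2s¹, Mg⁺ [Ne]3s¹, Si⁺ [Ne]3s²3p¹, Ca⁺ [Ar]4s¹.
The numbers (kJ/mol): Be 1757, Na 4562, Mg 1451, Si 1577, Ca 1145.
Overall IE_2 order: Ca < Mg < Si < Be < Na.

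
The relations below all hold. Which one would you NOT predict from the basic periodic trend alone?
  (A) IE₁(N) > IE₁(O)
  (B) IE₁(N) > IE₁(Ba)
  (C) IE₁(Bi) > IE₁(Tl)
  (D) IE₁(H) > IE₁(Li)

The general trend: IE₁ increases across a period and decreases down a group.
(A) N (period 2, group 15) vs O (period 2, group 16): the stated order contradicts the simple trend.
(B) N (period 2, group 15) vs Ba (period 6, group 2): the stated order agrees with the simple trend.
(C) Bi (period 6, group 15) vs Tl (period 6, group 13): the stated order agrees with the simple trend.
(D) H (period 1, group 1) vs Li (period 2, group 1): the stated order agrees with the simple trend.
The exception is (A): pairing an electron in O's 2p⁴ costs repulsion energy, so O ionizes more easily than half-filled N (2p³).

(A)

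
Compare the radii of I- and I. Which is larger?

I-

Forming I- adds 1 electron to I. More electron–electron repulsion in the same shell, with unchanged nuclear charge, lets the cloud expand.
An anion is larger than its parent atom: I- > I.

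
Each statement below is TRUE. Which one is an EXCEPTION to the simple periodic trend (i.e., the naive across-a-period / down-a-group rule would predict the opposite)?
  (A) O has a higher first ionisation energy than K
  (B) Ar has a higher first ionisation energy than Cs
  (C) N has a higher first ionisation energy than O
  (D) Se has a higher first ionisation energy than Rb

The general trend: first ionisation energy increases across a period and decreases down a group.
(A) O (period 2, group 16) vs K (period 4, group 1): the stated order agrees with the simple trend.
(B) Ar (period 3, group 18) vs Cs (period 6, group 1): the stated order agrees with the simple trend.
(C) N (period 2, group 15) vs O (period 2, group 16): the stated order contradicts the simple trend.
(D) Se (period 4, group 16) vs Rb (period 5, group 1): the stated order agrees with the simple trend.
The exception is (C): pairing an electron in O's 2p⁴ costs repulsion energy, so O ionizes more easily than half-filled N (2p³).

(C)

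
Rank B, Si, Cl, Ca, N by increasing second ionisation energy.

Ca, Si, Cl, B, N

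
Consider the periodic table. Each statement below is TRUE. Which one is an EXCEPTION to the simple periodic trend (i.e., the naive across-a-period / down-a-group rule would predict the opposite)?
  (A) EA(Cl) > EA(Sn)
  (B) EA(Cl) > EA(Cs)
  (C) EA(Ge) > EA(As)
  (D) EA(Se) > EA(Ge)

The general trend: electron affinity increases across a period and decreases down a group.
(A) Cl (period 3, group 17) vs Sn (period 5, group 14): the stated order agrees with the simple trend.
(B) Cl (period 3, group 17) vs Cs (period 6, group 1): the stated order agrees with the simple trend.
(C) Ge (period 4, group 14) vs As (period 4, group 15): the stated order contradicts the simple trend.
(D) Se (period 4, group 16) vs Ge (period 4, group 14): the stated order agrees with the simple trend.
The exception is (C): adding an electron to As's half-filled 4p³ is unfavourable, so Ge (4p²) has the more exothermic EA.

(C)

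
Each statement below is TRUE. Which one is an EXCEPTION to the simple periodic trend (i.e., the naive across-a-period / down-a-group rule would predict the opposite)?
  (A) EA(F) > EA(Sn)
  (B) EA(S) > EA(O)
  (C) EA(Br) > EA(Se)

(B)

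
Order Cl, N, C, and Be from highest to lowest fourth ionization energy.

IE_4 is the cost of taking one more electron from the +3 cation: Cl³⁺ still has 4 valence electrons; N³⁺ still has 2 valence electrons; C³⁺ still has 1 valence electron; Be³⁺ is already 1 electron into the core.
Breaking into a closed-shell core is much more expensive than removing a leftover valence electron — Be has the largest IE_4 here.
Valence configurations: Cl³⁺ [Ne]3s²3p², N³⁺ [He]2s², C³⁺ [He]2s¹.
Approximate IE_4 values (kJ/mol): Cl 5159, N 7475, C 6223, Be 21007.
Hence IE_4: Cl < C < N < Be.

Be, N, C, Cl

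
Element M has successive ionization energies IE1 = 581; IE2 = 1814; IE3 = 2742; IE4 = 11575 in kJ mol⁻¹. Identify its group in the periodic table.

Look for the largest jump between consecutive ionization energies: IE4/IE3 ≈ 4.2, far larger than any earlier ratio.
That jump marks the point where a core electron is being removed. So the atom has 3 valence electrons.
A main-group element with 3 valence electrons is in group 13.

Group 13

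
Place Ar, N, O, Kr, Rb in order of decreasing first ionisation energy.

N is in period 2, group 15; O is in period 2, group 16; Ar is in period 3, group 18; Kr is in period 4, group 18; Rb is in period 5, group 1.
First ionization energy rises across a period (greater Z_eff holds electrons more tightly) and falls down a group (valence electrons are farther from the nucleus).
Here both period and group differ, so the two effects have to be weighed against each other.
O > Rb: relative to Rb, both the across-period and down-group shifts push O's first ionization energy up.
Kr > O: the two effects oppose for this pair; the across-period effect wins (1351 vs 1314 kJ/mol).
N > Kr: period and group pull opposite ways; the down-group shift dominates (1402 vs 1351 kJ/mol).
Ar > N: the two effects oppose for this pair; the across-period effect wins (1521 vs 1402 kJ/mol).
Note the exception: N has a higher first ionization energy than O, contrary to the simple trend — pairing an electron in O's 2p⁴ costs repulsion energy, so O ionizes more easily than half-filled N (2p³).
For reference (kJ/mol): N 1402, O 1314, Ar 1521, Kr 1351, Rb 403.
So from highest to lowest: Ar > N > Kr > O > Rb.

Ar > N > Kr > O > Rb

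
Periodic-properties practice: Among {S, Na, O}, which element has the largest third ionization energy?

Consider each +2 ion: S²⁺ still has 4 valence electrons; Na²⁺ is already 1 electron into the core; O²⁺ still has 4 valence electrons.
Breaking into a closed-shell core is much more expensive than removing a leftover valence electron — Na has the largest IE_3 here.
Valence configurations: S²⁺ [Ne]3s²3p², O²⁺ [He]2s²2p².
Approximate IE_3 values (kJ/mol): S 3357, Na 6910, O 5300.
Hence IE_3: S < O < Na.

Na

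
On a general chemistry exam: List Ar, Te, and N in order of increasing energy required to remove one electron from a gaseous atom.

N is in period 2, group 15; Ar is in period 3, group 18; Te is in period 5, group 16.
Removing the outermost electron gets harder across a period and easier down a group.
Neither a single period nor a single group — weigh both effects.
N > Te: the two effects oppose for this pair; the down-group effect wins (1402 vs 869 kJ/mol).
Ar > N: period and group pull opposite ways; the across-period shift dominates (1521 vs 1402 kJ/mol).
For reference (kJ/mol): N 1402, Ar 1521, Te 869.
So from lowest to highest: Te < N < Ar.

Te < N < Ar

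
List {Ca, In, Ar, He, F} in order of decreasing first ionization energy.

He > F > Ar > Ca > In

He is in period 1, group 18; F is in period 2, group 17; Ar is in period 3, group 18; Ca is in period 4, group 2; In is in period 5, group 13.
Across a period the outer electron is held more tightly (higher IE₁); down a group it sits in a higher shell, more shielded, and comes off more easily.
Here both period and group differ, so the two effects have to be weighed against each other.
Ca > In: the two effects oppose for this pair; the down-group effect wins (590 vs 558 kJ/mol).
Ar > Ca: relative to Ca, both the across-period and down-group shifts push Ar's first ionization energy up.
F > Ar: the two effects oppose for this pair; the down-group effect wins (1681 vs 1521 kJ/mol).
He > F: relative to F, both the across-period and down-group shifts push He's first ionization energy up.
Approximate values (kJ/mol): He 2372, F 1681, Ar 1521, Ca 590, In 558.
So from highest to lowest: He > F > Ar > Ca > In.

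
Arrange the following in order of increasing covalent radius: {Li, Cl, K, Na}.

Cl < Li < Na < K

Li is in period 2, group 1; Na is in period 3, group 1; Cl is in period 3, group 17; K is in period 4, group 1.
Radius decreases left→right (rising Z_eff, same n) and increases top→bottom (higher n).
Here both period and group differ, so the two effects have to be weighed against each other.
Li > Cl: period and group pull opposite ways; the across-period shift dominates (133 vs 99 pm).
Na > Li: they share group 1; the group trend gives Na the larger value.
K > Na: they share group 1; the group trend gives K the larger value.
Approximate values (pm): Li 133, Na 155, Cl 99, K 196.
So from smallest to largest: Cl < Li < Na < K.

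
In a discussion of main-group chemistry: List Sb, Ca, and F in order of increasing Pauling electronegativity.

Ca, Sb, F

F is in period 2, group 17; Ca is in period 4, group 2; Sb is in period 5, group 15.
EN rises left→right (higher Z_eff, smaller atoms) and falls top→bottom (larger, more shielded atoms).
Here both period and group differ, so the two effects have to be weighed against each other.
Sb > Ca: period and group pull opposite ways; the across-period shift dominates (2.05 vs 1.00).
F > Sb: relative to Sb, both the across-period and down-group shifts push F's electronegativity up.
Tabulated electronegativity (Pauling): F 3.98, Ca 1.00, Sb 2.05.
So from lowest to highest: Ca < Sb < F.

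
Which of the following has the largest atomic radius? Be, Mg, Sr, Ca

Sr

Radius decreases left→right (rising Z_eff, same n) and increases top→bottom (higher n).
All are in group 2, so atomic radius increases down the group.
The largest atomic radius among these belongs to Sr.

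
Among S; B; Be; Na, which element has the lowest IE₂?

Consider each +1 ion: S⁺ still has 5 valence electrons; B⁺ still has 2 valence electrons; Be⁺ still has 1 valence electron; Na⁺ is the bare [Ne] core.
Breaking into a closed-shell core is much more expensive than removing a leftover valence electron — Na has the largest IE_2 here.
Valence configurations: S⁺ [Ne]3s²3p³, B⁺ [He]2s², Be⁺ [He]2s¹.
Approximate IE_2 values (kJ/mol): S 2252, B 2427, Be 1757, Na 4562.
Putting it together, IE_2: Be < S < B < Na.

Be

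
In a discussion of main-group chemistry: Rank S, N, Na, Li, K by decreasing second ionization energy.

IE_2 is the cost of taking one more electron from the +1 cation: S⁺ still has 5 valence electrons; N⁺ still has 4 valence electrons; Na⁺ is the bare [Ne] core; Li⁺ is the bare [He] core; K⁺ is the bare [Ar] core.
Core electrons are held far more tightly than valence electrons, so K, Na and Li top the IE_2 order.
Valence configurations: S⁺ [Ne]3s²3p³, N⁺ [He]2s²2p².
Approximate IE_2 values (kJ/mol): S 2252, N 2856, Na 4562, Li 7298, K 3052.
Hence IE_2: S < N < K < Na < Li.

Li, Na, K, N, S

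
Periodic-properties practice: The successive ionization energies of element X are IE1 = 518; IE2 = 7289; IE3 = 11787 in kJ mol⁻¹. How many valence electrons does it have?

1

Look for the largest jump between consecutive ionization energies: IE2/IE1 ≈ 14.1, far larger than any earlier ratio.
That jump marks the point where a core electron is being removed. So the atom has 1 valence electron.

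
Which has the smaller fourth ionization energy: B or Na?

Na

After 3 electrons have been removed, what remains? B³⁺ is the bare [He] core; Na³⁺ is already 2 electrons into the core.
All of these are removing an electron from a noble-gas core or deeper; the smaller core (lower principal quantum number) is held far more tightly, and within a period the higher nuclear charge binds the same core more tightly.
The numbers (kJ/mol): B 25026, Na 9543.
Overall IE_4 order: Na < B.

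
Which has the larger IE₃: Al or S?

S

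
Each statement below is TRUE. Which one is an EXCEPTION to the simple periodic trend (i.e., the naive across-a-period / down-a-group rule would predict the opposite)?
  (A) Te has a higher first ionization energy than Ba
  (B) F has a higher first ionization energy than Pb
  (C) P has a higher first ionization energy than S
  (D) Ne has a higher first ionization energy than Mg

The general trend: first ionization energy increases across a period and decreases down a group.
(A) Te (period 5, group 16) vs Ba (period 6, group 2): the stated order agrees with the simple trend.
(B) F (period 2, group 17) vs Pb (period 6, group 14): the stated order agrees with the simple trend.
(C) P (period 3, group 15) vs S (period 3, group 16): the stated order contradicts the simple trend.
(D) Ne (period 2, group 18) vs Mg (period 3, group 2): the stated order agrees with the simple trend.
The exception is (C): S (3p⁴) ionizes more easily than half-filled P (3p³) because the paired 3p electron in S is pushed out by e⁻–e⁻ repulsion.

(C)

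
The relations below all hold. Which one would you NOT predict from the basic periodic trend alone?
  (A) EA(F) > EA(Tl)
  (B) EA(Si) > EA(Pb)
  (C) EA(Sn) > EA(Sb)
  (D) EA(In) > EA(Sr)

The general trend: electron affinity increases across a period and decreases down a group.
(A) F (period 2, group 17) vs Tl (period 6, group 13): the stated order agrees with the simple trend.
(B) Si (period 3, group 14) vs Pb (period 6, group 14): the stated order agrees with the simple trend.
(C) Sn (period 5, group 14) vs Sb (period 5, group 15): the stated order contradicts the simple trend.
(D) In (period 5, group 13) vs Sr (period 5, group 2): the stated order agrees with the simple trend.
The exception is (C): adding an electron to Sb's half-filled 5p³ is unfavourable, so Sn has the more exothermic EA.

(C)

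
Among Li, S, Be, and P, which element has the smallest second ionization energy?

IE_2 is the cost of taking one more electron from the +1 cation: Li⁺ is the bare [He] core; S⁺ still has 5 valence electrons; Be⁺ still has 1 valence electron; P⁺ still has 4 valence electrons.
Breaking into a closed-shell core is much more expensive than removing a leftover valence electron — Li has the largest IE_2 here.
Valence configurations: S⁺ [Ne]3s²3p³, Be⁺ [He]2s¹, P⁺ [Ne]3s²3p².
The numbers (kJ/mol): Li 7298, S 2252, Be 1757, P 1907.
Putting it together, IE_2: Be < P < S < Li.

Be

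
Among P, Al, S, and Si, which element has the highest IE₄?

Al

IE_4 is the cost of taking one more electron from the +3 cation: P³⁺ still has 2 valence electrons; Al³⁺ is the bare [Ne] core; S³⁺ still has 3 valence electrons; Si³⁺ still has 1 valence electron.
Core electrons are held far more tightly than valence electrons, so Al tops the IE_4 order.
Valence configurations: P³⁺ [Ne]3s², S³⁺ [Ne]3s²3p¹, Si³⁺ [Ne]3s¹.
S³⁺ loses a lone 3p electron whereas P³⁺ must break into a filled 3s² pair, so IE_4(P) > IE_4(S) even though S has the higher nuclear charge.
The numbers (kJ/mol): P 4964, Al 11577, S 4556, Si 4356.
So the fourth ionization energies run Si < S < P < Al.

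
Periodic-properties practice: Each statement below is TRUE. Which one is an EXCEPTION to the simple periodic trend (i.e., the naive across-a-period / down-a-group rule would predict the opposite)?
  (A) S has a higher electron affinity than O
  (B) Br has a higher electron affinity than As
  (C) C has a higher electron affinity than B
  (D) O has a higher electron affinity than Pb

The general trend: electron affinity increases across a period and decreases down a group.
(A) S (period 3, group 16) vs O (period 2, group 16): the stated order contradicts the simple trend.
(B) Br (period 4, group 17) vs As (period 4, group 15): the stated order agrees with the simple trend.
(C) C (period 2, group 14) vs B (period 2, group 13): the stated order agrees with the simple trend.
(D) O (period 2, group 16) vs Pb (period 6, group 14): the stated order agrees with the simple trend.
The exception is (A): the compact 2p subshell of O repels the added electron more than S's larger 3p does.

(A)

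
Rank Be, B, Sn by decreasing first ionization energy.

Be > B > Sn

Across a period the outer electron is held more tightly (higher IE₁); down a group it sits in a higher shell, more shielded, and comes off more easily.
Here both period and group differ, so the two effects have to be weighed against each other.
B > Sn: the two effects oppose for this pair; the down-group effect wins (801 vs 709 kJ/mol).
Be > B: this pair runs against the simple trend — see the exception note.
Note the exception: Be has a higher first ionization energy than B, contrary to the simple trend — removing B's lone 2p electron is easier than breaking Be's filled 2s².
Approximate values (kJ/mol): Be 900, B 801, Sn 709.
So from highest to lowest: Be > B > Sn.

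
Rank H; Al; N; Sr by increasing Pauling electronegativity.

Sr < Al < H < N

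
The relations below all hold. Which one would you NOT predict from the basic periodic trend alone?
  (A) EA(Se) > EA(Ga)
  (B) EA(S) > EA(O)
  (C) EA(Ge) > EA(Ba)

(B)

The general trend: electron affinity increases across a period and decreases down a group.
(A) Se (period 4, group 16) vs Ga (period 4, group 13): the stated order agrees with the simple trend.
(B) S (period 3, group 16) vs O (period 2, group 16): the stated order contradicts the simple trend.
(C) Ge (period 4, group 14) vs Ba (period 6, group 2): the stated order agrees with the simple trend.
The exception is (B): the compact 2p subshell of O repels the added electron more than S's larger 3p does.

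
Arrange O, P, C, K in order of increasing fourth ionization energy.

P < K < C < O

After 3 electrons have been removed, what remains? O³⁺ still has 3 valence electrons; P³⁺ still has 2 valence electrons; C³⁺ still has 1 valence electron; K³⁺ is already 2 electrons into the core.
Usually core removal costs more than valence removal, but here the competition is close: a tightly held n=2 valence electron can cost more to remove than an n=3 core electron, so the actual values have to decide it.
Valence configurations: O³⁺ [He]2s²2p¹, P³⁺ [Ne]3s², C³⁺ [He]2s¹.
The numbers (kJ/mol): O 7469, P 4964, C 6223, K 5877.
So the fourth ionization energies run P < K < C < O.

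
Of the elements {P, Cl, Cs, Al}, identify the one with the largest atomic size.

Cs

Al is in period 3, group 13; P is in period 3, group 15; Cl is in period 3, group 17; Cs is in period 6, group 1.
Radius decreases left→right (rising Z_eff, same n) and increases top→bottom (higher n).
Neither a single period nor a single group — weigh both effects.
P > Cl: P lies to the left of Cl in period 3, so the across-period effect alone puts P larger.
Al > P: Al lies to the left of P in period 3, so the across-period effect alone puts Al larger.
Cs > Al: both effects reinforce here, so Cs is clearly the larger of the two.
Tabulated atomic radius (pm): Al 126, P 111, Cl 99, Cs 232.
The largest atomic size among these belongs to Cs.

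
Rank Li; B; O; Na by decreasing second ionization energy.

Li > Na > O > B

Consider each +1 ion: Li⁺ is the bare [He] core; B⁺ still has 2 valence electrons; O⁺ still has 5 valence electrons; Na⁺ is the bare [Ne] core.
Core electrons are held far more tightly than valence electrons, so Na and Li top the IE_2 order.
Valence configurations: B⁺ [He]2s², O⁺ [He]2s²2p³.
Tabulated IE_2 (kJ/mol): Li 7298, B 2427, O 3388, Na 4562.
Hence IE_2: B < O < Na < Li.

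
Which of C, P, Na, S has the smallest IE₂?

P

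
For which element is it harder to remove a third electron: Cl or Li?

IE_3 is the cost of taking one more electron from the +2 cation: Cl²⁺ still has 5 valence electrons; Li²⁺ is already 1 electron into the core.
Pulling an electron out of a noble-gas core costs far more than removing a remaining valence electron, so Li sits at the high end of IE_3.
Approximate IE_3 values (kJ/mol): Cl 3822, Li 11815.
Putting it together, IE_3: Cl < Li.

Li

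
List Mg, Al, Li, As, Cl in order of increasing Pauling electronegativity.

Li < Mg < Al < As < Cl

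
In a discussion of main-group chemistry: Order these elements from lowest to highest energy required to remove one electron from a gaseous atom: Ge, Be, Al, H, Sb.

Removing the outermost electron gets harder across a period and easier down a group.
These sit on a diagonal, where the across-period and down-group effects partly cancel.
Ge > Al: period and group pull opposite ways; the across-period shift dominates (762 vs 578 kJ/mol).
Sb > Ge: period and group pull opposite ways; the across-period shift dominates (831 vs 762 kJ/mol).
Be > Sb: the two effects oppose for this pair; the down-group effect wins (900 vs 831 kJ/mol).
H > Be: period and group pull opposite ways; the down-group shift dominates (1312 vs 900 kJ/mol).
Tabulated first ionization energy (kJ/mol): H 1312, Be 900, Al 578, Ge 762, Sb 831.
So from lowest to highest: Al < Ge < Sb < Be < H.

Al < Ge < Sb < Be < H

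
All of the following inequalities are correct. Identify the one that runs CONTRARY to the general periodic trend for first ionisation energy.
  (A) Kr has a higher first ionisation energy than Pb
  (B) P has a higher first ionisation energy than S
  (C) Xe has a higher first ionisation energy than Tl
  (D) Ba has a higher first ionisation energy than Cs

(B)

The general trend: first ionisation energy increases across a period and decreases down a group.
(A) Kr (period 4, group 18) vs Pb (period 6, group 14): the stated order agrees with the simple trend.
(B) P (period 3, group 15) vs S (period 3, group 16): the stated order contradicts the simple trend.
(C) Xe (period 5, group 18) vs Tl (period 6, group 13): the stated order agrees with the simple trend.
(D) Ba (period 6, group 2) vs Cs (period 6, group 1): the stated order agrees with the simple trend.
The exception is (B): S (3p⁴) ionizes more easily than half-filled P (3p³) because the paired 3p electron in S is pushed out by e⁻–e⁻ repulsion.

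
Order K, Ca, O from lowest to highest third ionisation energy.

Consider each +2 ion: K²⁺ is already 1 electron into the core; Ca²⁺ is the bare [Ar] core; O²⁺ still has 4 valence electrons.
Usually core removal costs more than valence removal, but here the competition is close: a tightly held n=2 valence electron can cost more to remove than an n=3 core electron, so the actual values have to decide it.
Approximate IE_3 values (kJ/mol): K 4420, Ca 4912, O 5300.
Putting it together, IE_3: K < Ca < O.

K, Ca, O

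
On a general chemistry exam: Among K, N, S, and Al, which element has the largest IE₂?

K

After 1 electron has been removed, what remains? K⁺ is the bare [Ar] core; N⁺ still has 4 valence electrons; S⁺ still has 5 valence electrons; Al⁺ still has 2 valence electrons.
Breaking into a closed-shell core is much more expensive than removing a leftover valence electron — K has the largest IE_2 here.
Valence configurations: N⁺ [He]2s²2p², S⁺ [Ne]3s²3p³, Al⁺ [Ne]3s².
Approximate IE_2 values (kJ/mol): K 3052, N 2856, S 2252, Al 1817.
Overall IE_2 order: Al < S < N < K.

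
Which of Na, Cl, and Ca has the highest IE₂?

IE_2 is the cost of taking one more electron from the +1 cation: Na⁺ is the bare [Ne] core; Cl⁺ still has 6 valence electrons; Ca⁺ still has 1 valence electron.
Core electrons are held far more tightly than valence electrons, so Na tops the IE_2 order.
Valence configurations: Cl⁺ [Ne]3s²3p⁴, Ca⁺ [Ar]4s¹.
Approximate IE_2 values (kJ/mol): Na 4562, Cl 2298, Ca 1145.
Putting it together, IE_2: Ca < Cl < Na.

Na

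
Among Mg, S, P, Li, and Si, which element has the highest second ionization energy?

Li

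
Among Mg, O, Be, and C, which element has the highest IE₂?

O

After 1 electron has been removed, what remains? Mg⁺ still has 1 valence electron; O⁺ still has 5 valence electrons; Be⁺ still has 1 valence electron; C⁺ still has 3 valence electrons.
All are still removing valence electrons, so compare the +1 ions as you would atoms: IE_2 generally rises across a period (higher Z_eff) and falls down a group (larger shell), subject to the usual subshell exceptions.
Valence configurations: Mg⁺ [Ne]3s¹, O⁺ [He]2s²2p³, Be⁺ [He]2s¹, C⁺ [He]2s²2p¹.
Tabulated IE_2 (kJ/mol): Mg 1451, O 3388, Be 1757, C 2353.
Overall IE_2 order: Mg < Be < C < O.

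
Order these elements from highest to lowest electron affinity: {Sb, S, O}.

S > O > Sb

O is in period 2, group 16; S is in period 3, group 16; Sb is in period 5, group 15.
EA tends to increase across a period and decrease down a group, though the pattern is less regular than for IE or radius.
These span different periods and groups, so the two trends combine.
O > Sb: relative to Sb, both the across-period and down-group shifts push O's electron affinity up.
S > O: this pair runs against the simple trend — see the exception note.
Note the exception: S has a higher electron affinity than O, contrary to the simple trend — the compact 2p subshell of O repels the added electron more than S's larger 3p does.
Tabulated electron affinity (kJ/mol): O 141, S 200, Sb 103.
So from highest to lowest: S > O > Sb.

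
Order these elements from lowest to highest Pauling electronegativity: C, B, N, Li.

Li < B < C < N

Atoms toward the upper right of the periodic table pull bonding electrons most strongly.
All lie in period 2, so electronegativity increases left to right.
So from lowest to highest: Li < B < C < N.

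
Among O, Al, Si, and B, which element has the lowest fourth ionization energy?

The fourth ionization energy removes an electron from the +3 ion. For each element: O³⁺ still has 3 valence electrons; Al³⁺ is the bare [Ne] core; Si³⁺ still has 1 valence electron; B³⁺ is the bare [He] core.
Pulling an electron out of a noble-gas core costs far more than removing a remaining valence electron, so Al and B sit at the high end of IE_4.
Valence configurations: O³⁺ [He]2s²2p¹, Si³⁺ [Ne]3s¹.
Approximate IE_4 values (kJ/mol): O 7469, Al 11577, Si 4356, B 25026.
Overall IE_4 order: Si < O < Al < B.

Si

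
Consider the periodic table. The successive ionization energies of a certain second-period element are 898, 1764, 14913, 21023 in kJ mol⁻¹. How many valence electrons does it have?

2

Look for the largest jump between consecutive ionization energies: IE3/IE2 ≈ 8.5, far larger than any earlier ratio.
That jump marks the point where a core electron is being removed. So the atom has 2 valence electrons.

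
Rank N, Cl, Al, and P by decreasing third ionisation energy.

Consider each +2 ion: N²⁺ still has 3 valence electrons; Cl²⁺ still has 5 valence electrons; Al²⁺ still has 1 valence electron; P²⁺ still has 3 valence electrons.
All are still removing valence electrons, so compare the +2 ions as you would atoms: IE_3 generally rises across a period (higher Z_eff) and falls down a group (larger shell), subject to the usual subshell exceptions.
Valence configurations: N²⁺ [He]2s²2p¹, Cl²⁺ [Ne]3s²3p³, Al²⁺ [Ne]3s¹, P²⁺ [Ne]3s²3p¹.
Approximate IE_3 values (kJ/mol): N 4578, Cl 3822, Al 2745, P 2914.
Overall IE_3 order: Al < P < Cl < N.

N > Cl > P > Al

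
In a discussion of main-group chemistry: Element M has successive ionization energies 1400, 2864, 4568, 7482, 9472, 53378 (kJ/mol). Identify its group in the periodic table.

Look for the largest jump between consecutive ionization energies: IE6/IE5 ≈ 5.6, far larger than any earlier ratio.
That jump marks the point where a core electron is being removed. So the atom has 5 valence electrons.
A main-group element with 5 valence electrons is in group 15.

Group 15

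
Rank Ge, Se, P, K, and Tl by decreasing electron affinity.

P is in period 3, group 15; K is in period 4, group 1; Ge is in period 4, group 14; Se is in period 4, group 16; Tl is in period 6, group 13.
EA tends to increase across a period and decrease down a group, though the pattern is less regular than for IE or radius.
These span different periods and groups, so the two trends combine.
K > Tl: the two effects oppose for this pair; the down-group effect wins (48 vs 19 kJ/mol).
P > K: both effects reinforce here, so P is clearly the higher of the two.
Ge > P: this pair runs against the simple trend — see the exception note.
Se > Ge: both are in period 4; the period trend gives Se the larger value.
Note the exception: Ge has a higher electron affinity than P, contrary to the simple trend — adding an electron to P's half-filled np³ subshell costs electron-pairing energy.
Tabulated electron affinity (kJ/mol): P 72, K 48, Ge 119, Se 195, Tl 19.
So from highest to lowest: Se > Ge > P > K > Tl.

Se, Ge, P, K, Tl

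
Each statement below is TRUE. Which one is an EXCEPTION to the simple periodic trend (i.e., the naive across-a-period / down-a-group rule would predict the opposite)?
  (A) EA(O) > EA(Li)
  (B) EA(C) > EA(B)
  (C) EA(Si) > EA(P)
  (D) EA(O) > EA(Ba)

(C)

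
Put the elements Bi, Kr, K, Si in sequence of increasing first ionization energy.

IE₁ increases left→right with effective nuclear charge and decreases top→bottom as the valence shell moves farther out.
These span different periods and groups, so the two trends combine.
Bi > K: period and group pull opposite ways; the across-period shift dominates (703 vs 419 kJ/mol).
Si > Bi: period and group pull opposite ways; the down-group shift dominates (786 vs 703 kJ/mol).
Kr > Si: the two effects oppose for this pair; the across-period effect wins (1351 vs 786 kJ/mol).
For reference (kJ/mol): Si 786, K 419, Kr 1351, Bi 703.
So from lowest to highest: K < Bi < Si < Kr.

K < Bi < Si < Kr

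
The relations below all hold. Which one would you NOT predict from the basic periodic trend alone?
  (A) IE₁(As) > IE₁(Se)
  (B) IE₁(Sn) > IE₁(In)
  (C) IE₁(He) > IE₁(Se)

The general trend: first ionisation energy increases across a period and decreases down a group.
(A) As (period 4, group 15) vs Se (period 4, group 16): the stated order contradicts the simple trend.
(B) Sn (period 5, group 14) vs In (period 5, group 13): the stated order agrees with the simple trend.
(C) He (period 1, group 18) vs Se (period 4, group 16): the stated order agrees with the simple trend.
The exception is (A): Se (4p⁴) ionizes more easily than half-filled As (4p³).

(A)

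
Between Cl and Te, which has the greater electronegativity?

Cl

Cl is in period 3, group 17; Te is in period 5, group 16.
Atoms toward the upper right of the periodic table pull bonding electrons most strongly.
Neither a single period nor a single group — weigh both effects.
Cl > Te: relative to Te, both the across-period and down-group shifts push Cl's electronegativity up.
For reference (Pauling): Cl 3.16, Te 2.10.
So Cl has the greater electronegativity (Cl > Te).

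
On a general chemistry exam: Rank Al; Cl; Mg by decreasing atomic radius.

Mg is in period 3, group 2; Al is in period 3, group 13; Cl is in period 3, group 17.
Moving right in a period, electrons are added to the same shell under a stronger nuclear pull, so atoms get smaller; moving down, a new shell is opened and atoms get larger.
All lie in period 3, so atomic radius increases right to left.
So from largest to smallest: Mg > Al > Cl.

Mg, Al, Cl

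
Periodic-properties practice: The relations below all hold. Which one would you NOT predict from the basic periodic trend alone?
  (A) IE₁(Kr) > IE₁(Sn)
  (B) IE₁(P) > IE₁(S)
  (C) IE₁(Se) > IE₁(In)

The general trend: first ionization energy increases across a period and decreases down a group.
(A) Kr (period 4, group 18) vs Sn (period 5, group 14): the stated order agrees with the simple trend.
(B) P (period 3, group 15) vs S (period 3, group 16): the stated order contradicts the simple trend.
(C) Se (period 4, group 16) vs In (period 5, group 13): the stated order agrees with the simple trend.
The exception is (B): S (3p⁴) ionizes more easily than half-filled P (3p³) because the paired 3p electron in S is pushed out by e⁻–e⁻ repulsion.

(B)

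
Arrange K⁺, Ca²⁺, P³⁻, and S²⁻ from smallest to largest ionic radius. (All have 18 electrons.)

All of these have 18 electrons, so size is governed by nuclear charge alone: the more protons, the stronger the pull on the same electron cloud, and the smaller the ion.
Nuclear charges: Ca²⁺ (Z=20), K⁺ (Z=19), S²⁻ (Z=16), P³⁻ (Z=15).
Smallest to largest: Ca²⁺ < K⁺ < S²⁻ < P³⁻.

Ca²⁺, K⁺, S²⁻, P³⁻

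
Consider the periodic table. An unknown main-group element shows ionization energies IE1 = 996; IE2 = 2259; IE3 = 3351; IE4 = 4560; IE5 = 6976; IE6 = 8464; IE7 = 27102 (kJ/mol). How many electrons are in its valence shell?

Look for the largest jump between consecutive ionization energies: IE7/IE6 ≈ 3.2, far larger than any earlier ratio.
That jump marks the point where a core electron is being removed. So the atom has 6 valence electrons.

6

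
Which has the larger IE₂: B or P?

B

Consider each +1 ion: B⁺ still has 2 valence electrons; P⁺ still has 4 valence electrons.
All are still removing valence electrons, so compare the +1 ions as you would atoms: IE_2 generally rises across a period (higher Z_eff) and falls down a group (larger shell), subject to the usual subshell exceptions.
Valence configurations: B⁺ [He]2s², P⁺ [Ne]3s²3p².
The numbers (kJ/mol): B 2427, P 1907.
Hence IE_2: P < B.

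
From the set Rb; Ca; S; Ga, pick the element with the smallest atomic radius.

Atomic radius shrinks across a period as nuclear charge pulls the same shell inward, and grows down a group as new shells are added.
Here both period and group differ, so the two effects have to be weighed against each other.
Ga > S: relative to S, both the across-period and down-group shifts push Ga's atomic radius up.
Ca > Ga: Ca lies to the left of Ga in period 4, so the across-period effect alone puts Ca larger.
Rb > Ca: both effects reinforce here, so Rb is clearly the larger of the two.
Tabulated atomic radius (pm): S 103, Ca 171, Ga 124, Rb 210.
The smallest atomic radius among these belongs to S.

S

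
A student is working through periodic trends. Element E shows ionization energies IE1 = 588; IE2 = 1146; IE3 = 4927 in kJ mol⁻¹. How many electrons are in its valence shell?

2

Look for the largest jump between consecutive ionization energies: IE3/IE2 ≈ 4.3, far larger than any earlier ratio.
That jump marks the point where a core electron is being removed. So the atom has 2 valence electrons.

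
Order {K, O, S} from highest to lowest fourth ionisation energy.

O > K > S

IE_4 is the cost of taking one more electron from the +3 cation: K³⁺ is already 2 electrons into the core; O³⁺ still has 3 valence electrons; S³⁺ still has 3 valence electrons.
Usually core removal costs more than valence removal, but here the competition is close: a tightly held n=2 valence electron can cost more to remove than an n=3 core electron, so the actual values have to decide it.
Valence configurations: O³⁺ [He]2s²2p¹, S³⁺ [Ne]3s²3p¹.
Approximate IE_4 values (kJ/mol): K 5877, O 7469, S 4556.
Overall IE_4 order: S < K < O.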